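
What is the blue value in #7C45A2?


Color: #7C45A2
R = 7C = 124
G = 45 = 69
B = A2 = 162
Blue = 162


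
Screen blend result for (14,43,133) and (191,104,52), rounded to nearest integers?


Screen: C = 255 - (255-A)×(255-B)/255, rounded to nearest integer
R: 255 - (255-14)×(255-191)/255 = 255 - 15424/255 ≈ 255 - 60.486 = 194.514 → 195
G: 255 - (255-43)×(255-104)/255 = 255 - 32012/255 ≈ 255 - 125.537 = 129.463 → 129
B: 255 - (255-133)×(255-52)/255 = 255 - 24766/255 ≈ 255 - 97.122 = 157.878 → 158
= RGB(195, 129, 158)


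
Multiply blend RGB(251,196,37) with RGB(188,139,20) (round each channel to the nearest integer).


Multiply: C = A×B/255, rounded to nearest integer
R: 251×188/255 = 47188/255 ≈ 185.051 → 185
G: 196×139/255 = 27244/255 ≈ 106.839 → 107
B: 37×20/255 = 740/255 ≈ 2.902 → 3
= RGB(185, 107, 3)


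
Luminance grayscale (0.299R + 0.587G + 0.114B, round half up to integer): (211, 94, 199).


Gray = 0.299×R + 0.587×G + 0.114×B
Gray = 0.299×211 + 0.587×94 + 0.114×199
Gray = 63.089 + 55.178 + 22.686
Gray = 140.953 → round half up → 141
Gray = 141


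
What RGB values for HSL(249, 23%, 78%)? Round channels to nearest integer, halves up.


H=249°, S=0.23, L=0.78
C = (1-|2L-1|)×S = (1-|0.56|)×0.23 = 0.1012
H' = H/60 = 249/60 ≈ 4.1500; X = C×(1-|H' mod 2 - 1|) = 0.01518
m = L - C/2 = 0.78 - 0.0506 = 0.7294
Sector ⌊H'⌋ = 4 → (R',G',B') = (0.01518, 0.0, 0.1012)
RGB = ((R'+m)×255, (G'+m)×255, (B'+m)×255) = (189.8679, 185.997, 211.803)
Round half up → RGB(190, 186, 212)


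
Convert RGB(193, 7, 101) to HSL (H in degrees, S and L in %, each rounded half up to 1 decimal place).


Normalize: R'=193/255≈0.7569, G'=7/255≈0.0275, B'=101/255≈0.3961
Max=193/255, Min=7/255, Δ=Max-Min=186/255
L = (Max+Min)/2 = (193+7)/510 = 200/510 = 0.39215… → L = 39.2%
L ≤ 0.5 → S = Δ/(Max+Min) = 186/(193+7) = 186/200 = 0.93 → S = 93.0%
(the 1/255 factors cancel in S and H, so raw channel differences can be used)
Max is R' → H = 60 × (((G-B)/Δ) mod 6) = 60 × (((7-101)/186) mod 6)
  (-94)/186 = -0.5053…; negative, so add 6 → 5.4946…
  H = 60 × 5.4946… = 329.677…° → H = 329.7°
= HSL(329.7°, 93.0%, 39.2%)


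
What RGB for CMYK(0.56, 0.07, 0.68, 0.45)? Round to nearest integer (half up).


R = 255 × (1-C) × (1-K) = 255 × 0.44 × 0.55 = 61.71 → 62
G = 255 × (1-M) × (1-K) = 255 × 0.93 × 0.55 = 130.4325 → 130
B = 255 × (1-Y) × (1-K) = 255 × 0.32 × 0.55 = 44.88 → 45
= RGB(62, 130, 45)


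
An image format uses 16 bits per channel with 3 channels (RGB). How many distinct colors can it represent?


Total bits = 16 bits/channel × 3 channels = 48 bits
Distinct colors = 2^48
= 281,474,976,710,656 colors


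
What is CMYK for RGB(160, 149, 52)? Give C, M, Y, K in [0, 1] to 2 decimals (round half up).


R'=160/255≈0.6275, G'=149/255≈0.5843, B'=52/255≈0.2039
K = 1 - max(R',G',B') = 1 - 160/255 = 95/255 = 0.37254… → 0.37
(1-R'-K)/(1-K) simplifies to (max-R)/max with max = 160:
C = (160-160)/160 = 0/160 = 0 → 0.00
M = (160-149)/160 = 11/160 = 0.06875 → 0.07
Y = (160-52)/160 = 108/160 = 0.675 → 0.68
= CMYK(0.00, 0.07, 0.68, 0.37)


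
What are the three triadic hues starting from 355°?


Triadic: equally spaced at 120° intervals
H1 = 355°
H2 = (355 + 120) mod 360 = 115°
H3 = (355 + 240) mod 360 = 235°
Triadic = 355°, 115°, 235°


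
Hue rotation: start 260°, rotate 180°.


New hue = (H + rotation) mod 360
New hue = (260 + 180) mod 360
= 440 mod 360
= 80°


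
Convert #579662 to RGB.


57 → 87 (R)
96 → 150 (G)
62 → 98 (B)
= RGB(87, 150, 98)


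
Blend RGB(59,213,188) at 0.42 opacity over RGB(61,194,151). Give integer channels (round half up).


C = α×F + (1-α)×B, with 1-α = 0.58
R: 0.42×59 + 0.58×61 = 24.78 + 35.38 = 60.16 → 60
G: 0.42×213 + 0.58×194 = 89.46 + 112.52 = 201.98 → 202
B: 0.42×188 + 0.58×151 = 78.96 + 87.58 = 166.54 → 167
= RGB(60, 202, 167)


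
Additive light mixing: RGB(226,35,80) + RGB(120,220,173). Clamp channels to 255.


Additive: each channel = min(255, C₁+C₂)
R: 226+120 = 346 → 255
G: 35+220 = 255 → 255
B: 80+173 = 253 → 253
= RGB(255, 255, 253)


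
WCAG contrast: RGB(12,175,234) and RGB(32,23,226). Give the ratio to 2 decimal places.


Linearize each sRGB channel c=v/255: c/12.92 if c ≤ 0.04045 else ((c+0.055)/1.055)^2.4
L = 0.2126×R_lin + 0.7152×G_lin + 0.0722×B_lin
Color 1 (12,175,234):
  R=12: 12/255≈0.0471 > 0.04045 → ((0.0471+0.055)/1.055)^2.4 ≈ 0.00368
  G=175: 175/255≈0.6863 > 0.04045 → ((0.6863+0.055)/1.055)^2.4 ≈ 0.42869
  B=234: 234/255≈0.9176 > 0.04045 → ((0.9176+0.055)/1.055)^2.4 ≈ 0.82279
  L1 = 0.2126×0.00368 + 0.7152×0.42869 + 0.0722×0.82279 ≈ 0.36679
Color 2 (32,23,226):
  R=32: 32/255≈0.1255 > 0.04045 → ((0.1255+0.055)/1.055)^2.4 ≈ 0.01444
  G=23: 23/255≈0.0902 > 0.04045 → ((0.0902+0.055)/1.055)^2.4 ≈ 0.00857
  B=226: 226/255≈0.8863 > 0.04045 → ((0.8863+0.055)/1.055)^2.4 ≈ 0.76052
  L2 = 0.2126×0.01444 + 0.7152×0.00857 + 0.0722×0.76052 ≈ 0.06411
Lighter = 0.36679, Darker = 0.06411
Ratio = (L_lighter + 0.05) / (L_darker + 0.05)
Ratio = (0.36679 + 0.05) / (0.06411 + 0.05) = 0.41679 / 0.11411 ≈ 3.6525
Ratio ≈ 3.65:1


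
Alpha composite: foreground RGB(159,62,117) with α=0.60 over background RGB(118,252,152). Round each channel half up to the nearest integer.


C = α×F + (1-α)×B, with 1-α = 0.40
R: 0.60×159 + 0.40×118 = 95.40 + 47.20 = 142.60 → 143
G: 0.60×62 + 0.40×252 = 37.20 + 100.80 = 138.00 → 138
B: 0.60×117 + 0.40×152 = 70.20 + 60.80 = 131.00 → 131
= RGB(143, 138, 131)


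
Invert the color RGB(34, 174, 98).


Invert: (255-R, 255-G, 255-B)
R: 255-34 = 221
G: 255-174 = 81
B: 255-98 = 157
= RGB(221, 81, 157)


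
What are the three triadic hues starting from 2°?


Triadic: equally spaced at 120° intervals
H1 = 2°
H2 = (2 + 120) mod 360 = 122°
H3 = (2 + 240) mod 360 = 242°
Triadic = 2°, 122°, 242°


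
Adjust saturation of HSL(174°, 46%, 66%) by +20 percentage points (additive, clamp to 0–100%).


Original S = 46%
Adjustment = +20 percentage points
New S = 46 + (20) = 66
Clamp to [0, 100] → 66
= HSL(174°, 66%, 66%)


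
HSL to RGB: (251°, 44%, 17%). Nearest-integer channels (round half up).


H=251°, S=0.44, L=0.17
C = (1-|2L-1|)×S = (1-|-0.66|)×0.44 = 0.1496
H' = H/60 = 251/60 ≈ 4.1833; X = C×(1-|H' mod 2 - 1|) ≈ 0.0274
m = L - C/2 = 0.17 - 0.0748 = 0.0952
Sector ⌊H'⌋ = 4 → (R',G',B') = (≈0.0274, 0.0, 0.1496)
RGB = ((R'+m)×255, (G'+m)×255, (B'+m)×255) = (31.2698, 24.276, 62.424)
Round half up → RGB(31, 24, 62)


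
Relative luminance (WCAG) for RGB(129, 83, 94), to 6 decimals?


Linearize each channel (sRGB transfer function): c = v/255; c_lin = c/12.92 if c ≤ 0.04045, else ((c+0.055)/1.055)^2.4
  R: 129/255 ≈ 0.505882 > 0.04045 → ((0.505882+0.055)/1.055)^2.4 ≈ 0.219526
  G: 83/255 ≈ 0.325490 > 0.04045 → ((0.325490+0.055)/1.055)^2.4 ≈ 0.086500
  B: 94/255 ≈ 0.368627 > 0.04045 → ((0.368627+0.055)/1.055)^2.4 ≈ 0.111932
R_lin = 0.219526, G_lin = 0.086500, B_lin = 0.111932
L = 0.2126×R + 0.7152×G + 0.0722×B
L = 0.2126×0.219526 + 0.7152×0.086500 + 0.0722×0.111932
L ≈ 0.116618


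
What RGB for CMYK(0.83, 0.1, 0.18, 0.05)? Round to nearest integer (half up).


R = 255 × (1-C) × (1-K) = 255 × 0.17 × 0.95 = 41.1825 → 41
G = 255 × (1-M) × (1-K) = 255 × 0.90 × 0.95 = 218.025 → 218
B = 255 × (1-Y) × (1-K) = 255 × 0.82 × 0.95 = 198.645 → 199
= RGB(41, 218, 199)


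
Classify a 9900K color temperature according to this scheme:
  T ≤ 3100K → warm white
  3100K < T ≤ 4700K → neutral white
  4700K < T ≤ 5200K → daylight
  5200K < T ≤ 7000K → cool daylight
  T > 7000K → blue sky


Temperature: 9900K
9900K > 7000K → blue sky
Classification: blue sky


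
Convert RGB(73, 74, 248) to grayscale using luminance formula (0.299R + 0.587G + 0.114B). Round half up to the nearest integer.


Gray = 0.299×R + 0.587×G + 0.114×B
Gray = 0.299×73 + 0.587×74 + 0.114×248
Gray = 21.827 + 43.438 + 28.272
Gray = 93.537 → round half up → 94
Gray = 94


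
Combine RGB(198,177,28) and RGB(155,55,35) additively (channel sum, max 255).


Additive: each channel = min(255, C₁+C₂)
R: 198+155 = 353 → 255
G: 177+55 = 232 → 232
B: 28+35 = 63 → 63
= RGB(255, 232, 63)


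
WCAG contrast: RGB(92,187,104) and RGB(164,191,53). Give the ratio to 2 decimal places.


Linearize each sRGB channel c=v/255: c/12.92 if c ≤ 0.04045 else ((c+0.055)/1.055)^2.4
L = 0.2126×R_lin + 0.7152×G_lin + 0.0722×B_lin
Color 1 (92,187,104):
  R=92: 92/255≈0.3608 > 0.04045 → ((0.3608+0.055)/1.055)^2.4 ≈ 0.10702
  G=187: 187/255≈0.7333 > 0.04045 → ((0.7333+0.055)/1.055)^2.4 ≈ 0.49693
  B=104: 104/255≈0.4078 > 0.04045 → ((0.4078+0.055)/1.055)^2.4 ≈ 0.13843
  L1 = 0.2126×0.10702 + 0.7152×0.49693 + 0.0722×0.13843 ≈ 0.38815
Color 2 (164,191,53):
  R=164: 164/255≈0.6431 > 0.04045 → ((0.6431+0.055)/1.055)^2.4 ≈ 0.37124
  G=191: 191/255≈0.7490 > 0.04045 → ((0.7490+0.055)/1.055)^2.4 ≈ 0.52100
  B=53: 53/255≈0.2078 > 0.04045 → ((0.2078+0.055)/1.055)^2.4 ≈ 0.03560
  L2 = 0.2126×0.37124 + 0.7152×0.52100 + 0.0722×0.03560 ≈ 0.45411
Lighter = 0.45411, Darker = 0.38815
Ratio = (L_lighter + 0.05) / (L_darker + 0.05)
Ratio = (0.45411 + 0.05) / (0.38815 + 0.05) = 0.50411 / 0.43815 ≈ 1.1505
Ratio ≈ 1.15:1


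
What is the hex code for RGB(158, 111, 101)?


R = 158 → 9E (hex)
G = 111 → 6F (hex)
B = 101 → 65 (hex)
Hex = #9E6F65


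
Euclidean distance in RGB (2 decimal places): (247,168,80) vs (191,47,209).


d = √[(R₁-R₂)² + (G₁-G₂)² + (B₁-B₂)²]
d = √[(247-191)² + (168-47)² + (80-209)²]
d = √[3136 + 14641 + 16641]
d = √34418
d ≈ 185.52


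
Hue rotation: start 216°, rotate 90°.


New hue = (H + rotation) mod 360
New hue = (216 + 90) mod 360
= 306 mod 360
= 306°


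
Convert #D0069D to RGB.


D0 → 208 (R)
06 → 6 (G)
9D → 157 (B)
= RGB(208, 6, 157)


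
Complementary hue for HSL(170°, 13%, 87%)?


Complement = opposite side of color wheel = hue + 180°
H' = (170 + 180) mod 360 = 350°
S and L unchanged.
= HSL(350°, 13%, 87%)


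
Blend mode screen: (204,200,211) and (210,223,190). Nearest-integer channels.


Screen: C = 255 - (255-A)×(255-B)/255, rounded to nearest integer
R: 255 - (255-204)×(255-210)/255 = 255 - 2295/255 ≈ 255 - 9.000 = 246.000 → 246
G: 255 - (255-200)×(255-223)/255 = 255 - 1760/255 ≈ 255 - 6.902 = 248.098 → 248
B: 255 - (255-211)×(255-190)/255 = 255 - 2860/255 ≈ 255 - 11.216 = 243.784 → 244
= RGB(246, 248, 244)


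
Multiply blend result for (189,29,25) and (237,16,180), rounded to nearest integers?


Multiply: C = A×B/255, rounded to nearest integer
R: 189×237/255 = 44793/255 ≈ 175.659 → 176
G: 29×16/255 = 464/255 ≈ 1.820 → 2
B: 25×180/255 = 4500/255 ≈ 17.647 → 18
= RGB(176, 2, 18)


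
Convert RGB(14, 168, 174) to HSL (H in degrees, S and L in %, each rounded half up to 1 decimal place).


Normalize: R'=14/255≈0.0549, G'=168/255≈0.6588, B'=174/255≈0.6824
Max=174/255, Min=14/255, Δ=Max-Min=160/255
L = (Max+Min)/2 = (174+14)/510 = 188/510 = 0.36862… → L = 36.9%
L ≤ 0.5 → S = Δ/(Max+Min) = 160/(174+14) = 160/188 = 0.85106… → S = 85.1%
(the 1/255 factors cancel in S and H, so raw channel differences can be used)
Max is B' → H = 60 × ((R-G)/Δ + 4) = 60 × ((14-168)/160 + 4)
  -154/160 + 4 = -0.9625 + 4 = 3.0375
  H = 60 × 3.0375 = 182.25° → H = 182.3°
= HSL(182.3°, 85.1%, 36.9%)


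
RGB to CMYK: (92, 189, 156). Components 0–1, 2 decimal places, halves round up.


R'=92/255≈0.3608, G'=189/255≈0.7412, B'=156/255≈0.6118
K = 1 - max(R',G',B') = 1 - 189/255 = 66/255 = 0.25882… → 0.26
(1-R'-K)/(1-K) simplifies to (max-R)/max with max = 189:
C = (189-92)/189 = 97/189 = 0.51322… → 0.51
M = (189-189)/189 = 0/189 = 0 → 0.00
Y = (189-156)/189 = 33/189 = 0.17460… → 0.17
= CMYK(0.51, 0.00, 0.17, 0.26)


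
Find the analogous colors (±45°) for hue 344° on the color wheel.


Base hue: 344°
Left analog: (344 - 45) mod 360 = 299°
Right analog: (344 + 45) mod 360 = 29°
Analogous hues = 299° and 29°


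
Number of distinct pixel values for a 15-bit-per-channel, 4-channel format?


Total bits = 15 bits/channel × 4 channels = 60 bits
Distinct pixel values = 2^60
= 1,152,921,504,606,846,976 pixel values


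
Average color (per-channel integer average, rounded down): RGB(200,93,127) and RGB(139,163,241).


Midpoint: each channel = ⌊(C₁+C₂)/2⌋
R: ⌊(200+139)/2⌋ = 169
G: ⌊(93+163)/2⌋ = 128
B: ⌊(127+241)/2⌋ = 184
= RGB(169, 128, 184)


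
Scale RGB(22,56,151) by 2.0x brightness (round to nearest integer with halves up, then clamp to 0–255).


Multiply each channel by 2.0, round half up, clamp to [0, 255]
R: 22×2.0 = 44
G: 56×2.0 = 112
B: 151×2.0 = 302 → clamp → 255
= RGB(44, 112, 255)


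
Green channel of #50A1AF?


Color: #50A1AF
R = 50 = 80
G = A1 = 161
B = AF = 175
Green = 161


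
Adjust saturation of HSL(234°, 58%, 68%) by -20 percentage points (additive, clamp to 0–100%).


Original S = 58%
Adjustment = -20 percentage points
New S = 58 + (-20) = 38
Clamp to [0, 100] → 38
= HSL(234°, 38%, 68%)


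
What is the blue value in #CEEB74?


Color: #CEEB74
R = CE = 206
G = EB = 235
B = 74 = 116
Blue = 116


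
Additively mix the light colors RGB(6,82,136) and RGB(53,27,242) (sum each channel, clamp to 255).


Additive: each channel = min(255, C₁+C₂)
R: 6+53 = 59 → 59
G: 82+27 = 109 → 109
B: 136+242 = 378 → 255
= RGB(59, 109, 255)


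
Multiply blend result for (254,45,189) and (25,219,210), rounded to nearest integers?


Multiply: C = A×B/255, rounded to nearest integer
R: 254×25/255 = 6350/255 ≈ 24.902 → 25
G: 45×219/255 = 9855/255 ≈ 38.647 → 39
B: 189×210/255 = 39690/255 ≈ 155.647 → 156
= RGB(25, 39, 156)


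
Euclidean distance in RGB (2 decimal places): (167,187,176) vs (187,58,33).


d = √[(R₁-R₂)² + (G₁-G₂)² + (B₁-B₂)²]
d = √[(167-187)² + (187-58)² + (176-33)²]
d = √[400 + 16641 + 20449]
d = √37490
d ≈ 193.62


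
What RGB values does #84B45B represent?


84 → 132 (R)
B4 → 180 (G)
5B → 91 (B)
= RGB(132, 180, 91)


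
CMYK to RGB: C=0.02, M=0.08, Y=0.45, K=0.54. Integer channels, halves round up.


R = 255 × (1-C) × (1-K) = 255 × 0.98 × 0.46 = 114.954 → 115
G = 255 × (1-M) × (1-K) = 255 × 0.92 × 0.46 = 107.916 → 108
B = 255 × (1-Y) × (1-K) = 255 × 0.55 × 0.46 = 64.515 → 65
= RGB(115, 108, 65)


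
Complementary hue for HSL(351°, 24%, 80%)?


Complement = opposite side of color wheel = hue + 180°
H' = (351 + 180) mod 360 = 171°
S and L unchanged.
= HSL(171°, 24%, 80%)


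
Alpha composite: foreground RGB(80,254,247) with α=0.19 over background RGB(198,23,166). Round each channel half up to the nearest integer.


C = α×F + (1-α)×B, with 1-α = 0.81
R: 0.19×80 + 0.81×198 = 15.20 + 160.38 = 175.58 → 176
G: 0.19×254 + 0.81×23 = 48.26 + 18.63 = 66.89 → 67
B: 0.19×247 + 0.81×166 = 46.93 + 134.46 = 181.39 → 181
= RGB(176, 67, 181)


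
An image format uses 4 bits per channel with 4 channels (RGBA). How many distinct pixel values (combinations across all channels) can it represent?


Total bits = 4 bits/channel × 4 channels = 16 bits
Distinct pixel values = 2^16
= 65,536 pixel values


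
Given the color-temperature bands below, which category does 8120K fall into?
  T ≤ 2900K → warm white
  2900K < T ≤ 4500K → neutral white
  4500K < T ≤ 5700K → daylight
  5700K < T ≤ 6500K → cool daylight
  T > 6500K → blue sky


Temperature: 8120K
8120K > 6500K → blue sky
Classification: blue sky


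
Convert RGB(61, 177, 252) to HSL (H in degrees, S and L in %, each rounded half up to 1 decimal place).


Normalize: R'=61/255≈0.2392, G'=177/255≈0.6941, B'=252/255≈0.9882
Max=252/255, Min=61/255, Δ=Max-Min=191/255
L = (Max+Min)/2 = (252+61)/510 = 313/510 = 0.61372… → L = 61.4%
L > 0.5 → S = Δ/(2-Max-Min) = 191/(510-252-61) = 191/197 = 0.96954… → S = 97.0%
(the 1/255 factors cancel in S and H, so raw channel differences can be used)
Max is B' → H = 60 × ((R-G)/Δ + 4) = 60 × ((61-177)/191 + 4)
  -116/191 + 4 = -0.6073… + 4 = 3.3926…
  H = 60 × 3.3926… = 203.560…° → H = 203.6°
= HSL(203.6°, 97.0%, 61.4%)


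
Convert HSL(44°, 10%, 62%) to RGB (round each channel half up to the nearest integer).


H=44°, S=0.10, L=0.62
C = (1-|2L-1|)×S = (1-|0.24|)×0.10 = 0.076
H' = H/60 = 44/60 ≈ 0.7333; X = C×(1-|H' mod 2 - 1|) ≈ 0.0557
m = L - C/2 = 0.62 - 0.038 = 0.582
Sector ⌊H'⌋ = 0 → (R',G',B') = (0.076, ≈0.0557, 0.0)
RGB = ((R'+m)×255, (G'+m)×255, (B'+m)×255) = (167.79, 162.622, 148.41)
Round half up → RGB(168, 163, 148)


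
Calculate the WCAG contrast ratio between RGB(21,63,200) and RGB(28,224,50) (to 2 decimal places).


Linearize each sRGB channel c=v/255: c/12.92 if c ≤ 0.04045 else ((c+0.055)/1.055)^2.4
L = 0.2126×R_lin + 0.7152×G_lin + 0.0722×B_lin
Color 1 (21,63,200):
  R=21: 21/255≈0.0824 > 0.04045 → ((0.0824+0.055)/1.055)^2.4 ≈ 0.00750
  G=63: 63/255≈0.2471 > 0.04045 → ((0.2471+0.055)/1.055)^2.4 ≈ 0.04971
  B=200: 200/255≈0.7843 > 0.04045 → ((0.7843+0.055)/1.055)^2.4 ≈ 0.57758
  L1 = 0.2126×0.00750 + 0.7152×0.04971 + 0.0722×0.57758 ≈ 0.07885
Color 2 (28,224,50):
  R=28: 28/255≈0.1098 > 0.04045 → ((0.1098+0.055)/1.055)^2.4 ≈ 0.01161
  G=224: 224/255≈0.8784 > 0.04045 → ((0.8784+0.055)/1.055)^2.4 ≈ 0.74540
  B=50: 50/255≈0.1961 > 0.04045 → ((0.1961+0.055)/1.055)^2.4 ≈ 0.03190
  L2 = 0.2126×0.01161 + 0.7152×0.74540 + 0.0722×0.03190 ≈ 0.53788
Lighter = 0.53788, Darker = 0.07885
Ratio = (L_lighter + 0.05) / (L_darker + 0.05)
Ratio = (0.53788 + 0.05) / (0.07885 + 0.05) = 0.58788 / 0.12885 ≈ 4.5627
Ratio ≈ 4.56:1


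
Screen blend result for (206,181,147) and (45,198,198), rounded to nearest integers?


Screen: C = 255 - (255-A)×(255-B)/255, rounded to nearest integer
R: 255 - (255-206)×(255-45)/255 = 255 - 10290/255 ≈ 255 - 40.353 = 214.647 → 215
G: 255 - (255-181)×(255-198)/255 = 255 - 4218/255 ≈ 255 - 16.541 = 238.459 → 238
B: 255 - (255-147)×(255-198)/255 = 255 - 6156/255 ≈ 255 - 24.141 = 230.859 → 231
= RGB(215, 238, 231)


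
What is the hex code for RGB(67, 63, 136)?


R = 67 → 43 (hex)
G = 63 → 3F (hex)
B = 136 → 88 (hex)
Hex = #433F88


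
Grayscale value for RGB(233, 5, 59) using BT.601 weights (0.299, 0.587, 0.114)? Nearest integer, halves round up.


Gray = 0.299×R + 0.587×G + 0.114×B
Gray = 0.299×233 + 0.587×5 + 0.114×59
Gray = 69.667 + 2.935 + 6.726
Gray = 79.328 → round half up → 79
Gray = 79


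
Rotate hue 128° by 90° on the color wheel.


New hue = (H + rotation) mod 360
New hue = (128 + 90) mod 360
= 218 mod 360
= 218°


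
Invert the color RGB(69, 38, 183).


Invert: (255-R, 255-G, 255-B)
R: 255-69 = 186
G: 255-38 = 217
B: 255-183 = 72
= RGB(186, 217, 72)


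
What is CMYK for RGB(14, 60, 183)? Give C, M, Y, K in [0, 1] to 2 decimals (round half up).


R'=14/255≈0.0549, G'=60/255≈0.2353, B'=183/255≈0.7176
K = 1 - max(R',G',B') = 1 - 183/255 = 72/255 = 0.28235… → 0.28
(1-R'-K)/(1-K) simplifies to (max-R)/max with max = 183:
C = (183-14)/183 = 169/183 = 0.92349… → 0.92
M = (183-60)/183 = 123/183 = 0.67213… → 0.67
Y = (183-183)/183 = 0/183 = 0 → 0.00
= CMYK(0.92, 0.67, 0.00, 0.28)


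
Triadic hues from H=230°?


Triadic: equally spaced at 120° intervals
H1 = 230°
H2 = (230 + 120) mod 360 = 350°
H3 = (230 + 240) mod 360 = 110°
Triadic = 230°, 350°, 110°


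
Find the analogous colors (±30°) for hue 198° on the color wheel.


Base hue: 198°
Left analog: (198 - 30) mod 360 = 168°
Right analog: (198 + 30) mod 360 = 228°
Analogous hues = 168° and 228°


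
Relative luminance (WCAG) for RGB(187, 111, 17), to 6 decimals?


Linearize each channel (sRGB transfer function): c = v/255; c_lin = c/12.92 if c ≤ 0.04045, else ((c+0.055)/1.055)^2.4
  R: 187/255 ≈ 0.733333 > 0.04045 → ((0.733333+0.055)/1.055)^2.4 ≈ 0.496933
  G: 111/255 ≈ 0.435294 > 0.04045 → ((0.435294+0.055)/1.055)^2.4 ≈ 0.158961
  B: 17/255 ≈ 0.066667 > 0.04045 → ((0.066667+0.055)/1.055)^2.4 ≈ 0.005605
R_lin = 0.496933, G_lin = 0.158961, B_lin = 0.005605
L = 0.2126×R + 0.7152×G + 0.0722×B
L = 0.2126×0.496933 + 0.7152×0.158961 + 0.0722×0.005605
L ≈ 0.219741


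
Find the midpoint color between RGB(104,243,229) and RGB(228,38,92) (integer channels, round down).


Midpoint: each channel = ⌊(C₁+C₂)/2⌋
R: ⌊(104+228)/2⌋ = 166
G: ⌊(243+38)/2⌋ = 140
B: ⌊(229+92)/2⌋ = 160
= RGB(166, 140, 160)


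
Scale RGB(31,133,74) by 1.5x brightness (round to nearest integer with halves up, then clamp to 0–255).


Multiply each channel by 1.5, round half up, clamp to [0, 255]
R: 31×1.5 = 46.5 → round → 47
G: 133×1.5 = 199.5 → round → 200
B: 74×1.5 = 111
= RGB(47, 200, 111)


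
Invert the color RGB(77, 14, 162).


Invert: (255-R, 255-G, 255-B)
R: 255-77 = 178
G: 255-14 = 241
B: 255-162 = 93
= RGB(178, 241, 93)


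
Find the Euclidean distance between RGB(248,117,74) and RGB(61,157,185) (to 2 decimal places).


d = √[(R₁-R₂)² + (G₁-G₂)² + (B₁-B₂)²]
d = √[(248-61)² + (117-157)² + (74-185)²]
d = √[34969 + 1600 + 12321]
d = √48890
d ≈ 221.11


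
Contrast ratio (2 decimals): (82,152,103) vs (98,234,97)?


Linearize each sRGB channel c=v/255: c/12.92 if c ≤ 0.04045 else ((c+0.055)/1.055)^2.4
L = 0.2126×R_lin + 0.7152×G_lin + 0.0722×B_lin
Color 1 (82,152,103):
  R=82: 82/255≈0.3216 > 0.04045 → ((0.3216+0.055)/1.055)^2.4 ≈ 0.08438
  G=152: 152/255≈0.5961 > 0.04045 → ((0.5961+0.055)/1.055)^2.4 ≈ 0.31399
  B=103: 103/255≈0.4039 > 0.04045 → ((0.4039+0.055)/1.055)^2.4 ≈ 0.13563
  L1 = 0.2126×0.08438 + 0.7152×0.31399 + 0.0722×0.13563 ≈ 0.25230
Color 2 (98,234,97):
  R=98: 98/255≈0.3843 > 0.04045 → ((0.3843+0.055)/1.055)^2.4 ≈ 0.12214
  G=234: 234/255≈0.9176 > 0.04045 → ((0.9176+0.055)/1.055)^2.4 ≈ 0.82279
  B=97: 97/255≈0.3804 > 0.04045 → ((0.3804+0.055)/1.055)^2.4 ≈ 0.11954
  L2 = 0.2126×0.12214 + 0.7152×0.82279 + 0.0722×0.11954 ≈ 0.62305
Lighter = 0.62305, Darker = 0.25230
Ratio = (L_lighter + 0.05) / (L_darker + 0.05)
Ratio = (0.62305 + 0.05) / (0.25230 + 0.05) = 0.67305 / 0.30230 ≈ 2.2265
Ratio ≈ 2.23:1


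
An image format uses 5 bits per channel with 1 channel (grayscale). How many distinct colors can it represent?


Total bits = 5 bits/channel × 1 channels = 5 bits
Distinct colors = 2^5
= 32 colors


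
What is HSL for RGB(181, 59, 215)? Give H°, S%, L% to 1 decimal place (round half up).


Normalize: R'=181/255≈0.7098, G'=59/255≈0.2314, B'=215/255≈0.8431
Max=215/255, Min=59/255, Δ=Max-Min=156/255
L = (Max+Min)/2 = (215+59)/510 = 274/510 = 0.53725… → L = 53.7%
L > 0.5 → S = Δ/(2-Max-Min) = 156/(510-215-59) = 156/236 = 0.66101… → S = 66.1%
(the 1/255 factors cancel in S and H, so raw channel differences can be used)
Max is B' → H = 60 × ((R-G)/Δ + 4) = 60 × ((181-59)/156 + 4)
  122/156 + 4 = 0.7820… + 4 = 4.7820…
  H = 60 × 4.7820… = 286.923…° → H = 286.9°
= HSL(286.9°, 66.1%, 53.7%)


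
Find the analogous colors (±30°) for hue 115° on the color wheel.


Base hue: 115°
Left analog: (115 - 30) mod 360 = 85°
Right analog: (115 + 30) mod 360 = 145°
Analogous hues = 85° and 145°


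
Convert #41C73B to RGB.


41 → 65 (R)
C7 → 199 (G)
3B → 59 (B)
= RGB(65, 199, 59)


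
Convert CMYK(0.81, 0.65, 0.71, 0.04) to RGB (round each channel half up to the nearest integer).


R = 255 × (1-C) × (1-K) = 255 × 0.19 × 0.96 = 46.512 → 47
G = 255 × (1-M) × (1-K) = 255 × 0.35 × 0.96 = 85.68 → 86
B = 255 × (1-Y) × (1-K) = 255 × 0.29 × 0.96 = 70.992 → 71
= RGB(47, 86, 71)


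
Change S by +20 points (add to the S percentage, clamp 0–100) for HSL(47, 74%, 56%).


Original S = 74%
Adjustment = +20 percentage points
New S = 74 + (20) = 94
Clamp to [0, 100] → 94
= HSL(47°, 94%, 56%)


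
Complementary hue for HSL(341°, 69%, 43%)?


Complement = opposite side of color wheel = hue + 180°
H' = (341 + 180) mod 360 = 161°
S and L unchanged.
= HSL(161°, 69%, 43%)


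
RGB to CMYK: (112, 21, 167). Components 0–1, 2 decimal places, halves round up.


R'=112/255≈0.4392, G'=21/255≈0.0824, B'=167/255≈0.6549
K = 1 - max(R',G',B') = 1 - 167/255 = 88/255 = 0.34509… → 0.35
(1-R'-K)/(1-K) simplifies to (max-R)/max with max = 167:
C = (167-112)/167 = 55/167 = 0.32934… → 0.33
M = (167-21)/167 = 146/167 = 0.87425… → 0.87
Y = (167-167)/167 = 0/167 = 0 → 0.00
= CMYK(0.33, 0.87, 0.00, 0.35)


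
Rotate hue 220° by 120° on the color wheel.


New hue = (H + rotation) mod 360
New hue = (220 + 120) mod 360
= 340 mod 360
= 340°


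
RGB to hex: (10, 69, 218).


R = 10 → 0A (hex)
G = 69 → 45 (hex)
B = 218 → DA (hex)
Hex = #0A45DA


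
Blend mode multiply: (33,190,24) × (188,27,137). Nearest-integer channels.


Multiply: C = A×B/255, rounded to nearest integer
R: 33×188/255 = 6204/255 ≈ 24.329 → 24
G: 190×27/255 = 5130/255 ≈ 20.118 → 20
B: 24×137/255 = 3288/255 ≈ 12.894 → 13
= RGB(24, 20, 13)


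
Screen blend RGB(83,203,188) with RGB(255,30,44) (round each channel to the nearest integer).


Screen: C = 255 - (255-A)×(255-B)/255, rounded to nearest integer
R: 255 - (255-83)×(255-255)/255 = 255 - 0/255 ≈ 255 - 0.000 = 255.000 → 255
G: 255 - (255-203)×(255-30)/255 = 255 - 11700/255 ≈ 255 - 45.882 = 209.118 → 209
B: 255 - (255-188)×(255-44)/255 = 255 - 14137/255 ≈ 255 - 55.439 = 199.561 → 200
= RGB(255, 209, 200)


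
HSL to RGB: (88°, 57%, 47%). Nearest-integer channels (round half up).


H=88°, S=0.57, L=0.47
C = (1-|2L-1|)×S = (1-|-0.06|)×0.57 = 0.5358
H' = H/60 = 88/60 ≈ 1.4667; X = C×(1-|H' mod 2 - 1|) = 0.28576
m = L - C/2 = 0.47 - 0.2679 = 0.2021
Sector ⌊H'⌋ = 1 → (R',G',B') = (0.28576, 0.5358, 0.0)
RGB = ((R'+m)×255, (G'+m)×255, (B'+m)×255) = (124.4043, 188.1645, 51.5355)
Round half up → RGB(124, 188, 52)


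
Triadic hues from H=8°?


Triadic: equally spaced at 120° intervals
H1 = 8°
H2 = (8 + 120) mod 360 = 128°
H3 = (8 + 240) mod 360 = 248°
Triadic = 8°, 128°, 248°


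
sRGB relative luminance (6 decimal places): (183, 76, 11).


Linearize each channel (sRGB transfer function): c = v/255; c_lin = c/12.92 if c ≤ 0.04045, else ((c+0.055)/1.055)^2.4
  R: 183/255 ≈ 0.717647 > 0.04045 → ((0.717647+0.055)/1.055)^2.4 ≈ 0.473531
  G: 76/255 ≈ 0.298039 > 0.04045 → ((0.298039+0.055)/1.055)^2.4 ≈ 0.072272
  B: 11/255 ≈ 0.043137 > 0.04045 → ((0.043137+0.055)/1.055)^2.4 ≈ 0.003347
R_lin = 0.473531, G_lin = 0.072272, B_lin = 0.003347
L = 0.2126×R + 0.7152×G + 0.0722×B
L = 0.2126×0.473531 + 0.7152×0.072272 + 0.0722×0.003347
L ≈ 0.152603


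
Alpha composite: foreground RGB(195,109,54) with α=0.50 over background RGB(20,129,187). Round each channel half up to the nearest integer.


C = α×F + (1-α)×B, with 1-α = 0.50
R: 0.50×195 + 0.50×20 = 97.50 + 10.00 = 107.50 → 108
G: 0.50×109 + 0.50×129 = 54.50 + 64.50 = 119.00 → 119
B: 0.50×54 + 0.50×187 = 27.00 + 93.50 = 120.50 → 121
= RGB(108, 119, 121)


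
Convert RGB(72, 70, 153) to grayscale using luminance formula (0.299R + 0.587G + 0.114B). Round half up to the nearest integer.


Gray = 0.299×R + 0.587×G + 0.114×B
Gray = 0.299×72 + 0.587×70 + 0.114×153
Gray = 21.528 + 41.090 + 17.442
Gray = 80.060 → round half up → 80
Gray = 80


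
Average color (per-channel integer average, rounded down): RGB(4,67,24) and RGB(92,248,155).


Midpoint: each channel = ⌊(C₁+C₂)/2⌋
R: ⌊(4+92)/2⌋ = 48
G: ⌊(67+248)/2⌋ = 157
B: ⌊(24+155)/2⌋ = 89
= RGB(48, 157, 89)


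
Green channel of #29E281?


Color: #29E281
R = 29 = 41
G = E2 = 226
B = 81 = 129
Green = 226


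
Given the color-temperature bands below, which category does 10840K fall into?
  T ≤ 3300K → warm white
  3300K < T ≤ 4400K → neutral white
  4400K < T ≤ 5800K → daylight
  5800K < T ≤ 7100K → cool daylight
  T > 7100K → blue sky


Temperature: 10840K
10840K > 7100K → blue sky
Classification: blue sky


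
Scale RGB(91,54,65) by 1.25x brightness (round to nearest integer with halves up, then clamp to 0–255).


Multiply each channel by 1.25, round half up, clamp to [0, 255]
R: 91×1.25 = 113.75 → round → 114
G: 54×1.25 = 67.5 → round → 68
B: 65×1.25 = 81.25 → round → 81
= RGB(114, 68, 81)


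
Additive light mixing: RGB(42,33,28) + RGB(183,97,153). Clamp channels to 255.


Additive: each channel = min(255, C₁+C₂)
R: 42+183 = 225 → 225
G: 33+97 = 130 → 130
B: 28+153 = 181 → 181
= RGB(225, 130, 181)


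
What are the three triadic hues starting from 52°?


Triadic: equally spaced at 120° intervals
H1 = 52°
H2 = (52 + 120) mod 360 = 172°
H3 = (52 + 240) mod 360 = 292°
Triadic = 52°, 172°, 292°


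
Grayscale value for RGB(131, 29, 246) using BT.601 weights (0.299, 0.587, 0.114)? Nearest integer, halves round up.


Gray = 0.299×R + 0.587×G + 0.114×B
Gray = 0.299×131 + 0.587×29 + 0.114×246
Gray = 39.169 + 17.023 + 28.044
Gray = 84.236 → round half up → 84
Gray = 84


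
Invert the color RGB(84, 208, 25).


Invert: (255-R, 255-G, 255-B)
R: 255-84 = 171
G: 255-208 = 47
B: 255-25 = 230
= RGB(171, 47, 230)


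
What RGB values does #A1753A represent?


A1 → 161 (R)
75 → 117 (G)
3A → 58 (B)
= RGB(161, 117, 58)


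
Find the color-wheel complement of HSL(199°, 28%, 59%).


Complement = opposite side of color wheel = hue + 180°
H' = (199 + 180) mod 360 = 19°
S and L unchanged.
= HSL(19°, 28%, 59%)


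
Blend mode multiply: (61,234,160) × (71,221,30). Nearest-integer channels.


Multiply: C = A×B/255, rounded to nearest integer
R: 61×71/255 = 4331/255 ≈ 16.984 → 17
G: 234×221/255 = 51714/255 ≈ 202.800 → 203
B: 160×30/255 = 4800/255 ≈ 18.824 → 19
= RGB(17, 203, 19)


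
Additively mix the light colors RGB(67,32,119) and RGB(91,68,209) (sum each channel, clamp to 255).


Additive: each channel = min(255, C₁+C₂)
R: 67+91 = 158 → 158
G: 32+68 = 100 → 100
B: 119+209 = 328 → 255
= RGB(158, 100, 255)


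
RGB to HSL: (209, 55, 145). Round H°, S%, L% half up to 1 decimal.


Normalize: R'=209/255≈0.8196, G'=55/255≈0.2157, B'=145/255≈0.5686
Max=209/255, Min=55/255, Δ=Max-Min=154/255
L = (Max+Min)/2 = (209+55)/510 = 264/510 = 0.51764… → L = 51.8%
L > 0.5 → S = Δ/(2-Max-Min) = 154/(510-209-55) = 154/246 = 0.62601… → S = 62.6%
(the 1/255 factors cancel in S and H, so raw channel differences can be used)
Max is R' → H = 60 × (((G-B)/Δ) mod 6) = 60 × (((55-145)/154) mod 6)
  (-90)/154 = -0.5844…; negative, so add 6 → 5.4155…
  H = 60 × 5.4155… = 324.935…° → H = 324.9°
= HSL(324.9°, 62.6%, 51.8%)


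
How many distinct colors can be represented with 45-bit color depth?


Colors = 2^bits = 2^45
= 35,184,372,088,832 colors


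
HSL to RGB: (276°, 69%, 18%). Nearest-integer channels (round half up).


H=276°, S=0.69, L=0.18
C = (1-|2L-1|)×S = (1-|-0.64|)×0.69 = 0.2484
H' = H/60 = 276/60 ≈ 4.6000; X = C×(1-|H' mod 2 - 1|) = 0.14904
m = L - C/2 = 0.18 - 0.1242 = 0.0558
Sector ⌊H'⌋ = 4 → (R',G',B') = (0.14904, 0.0, 0.2484)
RGB = ((R'+m)×255, (G'+m)×255, (B'+m)×255) = (52.2342, 14.229, 77.571)
Round half up → RGB(52, 14, 78)


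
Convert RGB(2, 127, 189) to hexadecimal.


R = 2 → 02 (hex)
G = 127 → 7F (hex)
B = 189 → BD (hex)
Hex = #027FBD


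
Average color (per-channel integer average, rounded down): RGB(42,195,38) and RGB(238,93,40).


Midpoint: each channel = ⌊(C₁+C₂)/2⌋
R: ⌊(42+238)/2⌋ = 140
G: ⌊(195+93)/2⌋ = 144
B: ⌊(38+40)/2⌋ = 39
= RGB(140, 144, 39)


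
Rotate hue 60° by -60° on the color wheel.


New hue = (H + rotation) mod 360
New hue = (60 -60) mod 360
= 0 mod 360
= 0°


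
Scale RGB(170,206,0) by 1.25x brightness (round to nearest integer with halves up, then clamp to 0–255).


Multiply each channel by 1.25, round half up, clamp to [0, 255]
R: 170×1.25 = 212.5 → round → 213
G: 206×1.25 = 257.5 → round → 258 → clamp → 255
B: 0×1.25 = 0
= RGB(213, 255, 0)


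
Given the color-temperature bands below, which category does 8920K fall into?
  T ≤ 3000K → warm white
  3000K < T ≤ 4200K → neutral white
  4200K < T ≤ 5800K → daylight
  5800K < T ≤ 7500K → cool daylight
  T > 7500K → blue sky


Temperature: 8920K
8920K > 7500K → blue sky
Classification: blue sky


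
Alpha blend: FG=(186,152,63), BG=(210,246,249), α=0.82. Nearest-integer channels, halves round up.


C = α×F + (1-α)×B, with 1-α = 0.18
R: 0.82×186 + 0.18×210 = 152.52 + 37.80 = 190.32 → 190
G: 0.82×152 + 0.18×246 = 124.64 + 44.28 = 168.92 → 169
B: 0.82×63 + 0.18×249 = 51.66 + 44.82 = 96.48 → 96
= RGB(190, 169, 96)


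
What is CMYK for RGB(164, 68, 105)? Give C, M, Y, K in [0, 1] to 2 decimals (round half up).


R'=164/255≈0.6431, G'=68/255≈0.2667, B'=105/255≈0.4118
K = 1 - max(R',G',B') = 1 - 164/255 = 91/255 = 0.35686… → 0.36
(1-R'-K)/(1-K) simplifies to (max-R)/max with max = 164:
C = (164-164)/164 = 0/164 = 0 → 0.00
M = (164-68)/164 = 96/164 = 0.58536… → 0.59
Y = (164-105)/164 = 59/164 = 0.35975… → 0.36
= CMYK(0.00, 0.59, 0.36, 0.36)


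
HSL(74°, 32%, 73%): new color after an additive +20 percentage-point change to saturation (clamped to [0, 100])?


Original S = 32%
Adjustment = +20 percentage points
New S = 32 + (20) = 52
Clamp to [0, 100] → 52
= HSL(74°, 52%, 73%)


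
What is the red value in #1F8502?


Color: #1F8502
R = 1F = 31
G = 85 = 133
B = 02 = 2
Red = 31


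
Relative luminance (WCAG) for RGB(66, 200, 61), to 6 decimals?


Linearize each channel (sRGB transfer function): c = v/255; c_lin = c/12.92 if c ≤ 0.04045, else ((c+0.055)/1.055)^2.4
  R: 66/255 ≈ 0.258824 > 0.04045 → ((0.258824+0.055)/1.055)^2.4 ≈ 0.054480
  G: 200/255 ≈ 0.784314 > 0.04045 → ((0.784314+0.055)/1.055)^2.4 ≈ 0.577580
  B: 61/255 ≈ 0.239216 > 0.04045 → ((0.239216+0.055)/1.055)^2.4 ≈ 0.046665
R_lin = 0.054480, G_lin = 0.577580, B_lin = 0.046665
L = 0.2126×R + 0.7152×G + 0.0722×B
L = 0.2126×0.054480 + 0.7152×0.577580 + 0.0722×0.046665
L ≈ 0.428037


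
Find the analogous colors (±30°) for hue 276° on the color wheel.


Base hue: 276°
Left analog: (276 - 30) mod 360 = 246°
Right analog: (276 + 30) mod 360 = 306°
Analogous hues = 246° and 306°


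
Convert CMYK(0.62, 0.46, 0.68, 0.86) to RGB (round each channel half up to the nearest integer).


R = 255 × (1-C) × (1-K) = 255 × 0.38 × 0.14 = 13.566 → 14
G = 255 × (1-M) × (1-K) = 255 × 0.54 × 0.14 = 19.278 → 19
B = 255 × (1-Y) × (1-K) = 255 × 0.32 × 0.14 = 11.424 → 11
= RGB(14, 19, 11)


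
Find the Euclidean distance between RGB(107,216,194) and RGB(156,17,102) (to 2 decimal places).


d = √[(R₁-R₂)² + (G₁-G₂)² + (B₁-B₂)²]
d = √[(107-156)² + (216-17)² + (194-102)²]
d = √[2401 + 39601 + 8464]
d = √50466
d ≈ 224.65


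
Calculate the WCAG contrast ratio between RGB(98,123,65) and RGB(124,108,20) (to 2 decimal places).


Linearize each sRGB channel c=v/255: c/12.92 if c ≤ 0.04045 else ((c+0.055)/1.055)^2.4
L = 0.2126×R_lin + 0.7152×G_lin + 0.0722×B_lin
Color 1 (98,123,65):
  R=98: 98/255≈0.3843 > 0.04045 → ((0.3843+0.055)/1.055)^2.4 ≈ 0.12214
  G=123: 123/255≈0.4824 > 0.04045 → ((0.4824+0.055)/1.055)^2.4 ≈ 0.19807
  B=65: 65/255≈0.2549 > 0.04045 → ((0.2549+0.055)/1.055)^2.4 ≈ 0.05286
  L1 = 0.2126×0.12214 + 0.7152×0.19807 + 0.0722×0.05286 ≈ 0.17144
Color 2 (124,108,20):
  R=124: 124/255≈0.4863 > 0.04045 → ((0.4863+0.055)/1.055)^2.4 ≈ 0.20156
  G=108: 108/255≈0.4235 > 0.04045 → ((0.4235+0.055)/1.055)^2.4 ≈ 0.14996
  B=20: 20/255≈0.0784 > 0.04045 → ((0.0784+0.055)/1.055)^2.4 ≈ 0.00700
  L2 = 0.2126×0.20156 + 0.7152×0.14996 + 0.0722×0.00700 ≈ 0.15061
Lighter = 0.17144, Darker = 0.15061
Ratio = (L_lighter + 0.05) / (L_darker + 0.05)
Ratio = (0.17144 + 0.05) / (0.15061 + 0.05) = 0.22144 / 0.20061 ≈ 1.1039
Ratio ≈ 1.10:1


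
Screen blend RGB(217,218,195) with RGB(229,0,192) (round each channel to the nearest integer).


Screen: C = 255 - (255-A)×(255-B)/255, rounded to nearest integer
R: 255 - (255-217)×(255-229)/255 = 255 - 988/255 ≈ 255 - 3.875 = 251.125 → 251
G: 255 - (255-218)×(255-0)/255 = 255 - 9435/255 ≈ 255 - 37.000 = 218.000 → 218
B: 255 - (255-195)×(255-192)/255 = 255 - 3780/255 ≈ 255 - 14.824 = 240.176 → 240
= RGB(251, 218, 240)


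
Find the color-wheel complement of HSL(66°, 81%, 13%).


Complement = opposite side of color wheel = hue + 180°
H' = (66 + 180) mod 360 = 246°
S and L unchanged.
= HSL(246°, 81%, 13%)


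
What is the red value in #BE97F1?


Color: #BE97F1
R = BE = 190
G = 97 = 151
B = F1 = 241
Red = 190


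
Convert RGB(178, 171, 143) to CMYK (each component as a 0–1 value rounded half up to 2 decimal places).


R'=178/255≈0.6980, G'=171/255≈0.6706, B'=143/255≈0.5608
K = 1 - max(R',G',B') = 1 - 178/255 = 77/255 = 0.30196… → 0.30
(1-R'-K)/(1-K) simplifies to (max-R)/max with max = 178:
C = (178-178)/178 = 0/178 = 0 → 0.00
M = (178-171)/178 = 7/178 = 0.03932… → 0.04
Y = (178-143)/178 = 35/178 = 0.19662… → 0.20
= CMYK(0.00, 0.04, 0.20, 0.30)


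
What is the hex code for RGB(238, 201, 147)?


R = 238 → EE (hex)
G = 201 → C9 (hex)
B = 147 → 93 (hex)
Hex = #EEC993


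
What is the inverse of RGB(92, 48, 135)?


Invert: (255-R, 255-G, 255-B)
R: 255-92 = 163
G: 255-48 = 207
B: 255-135 = 120
= RGB(163, 207, 120)


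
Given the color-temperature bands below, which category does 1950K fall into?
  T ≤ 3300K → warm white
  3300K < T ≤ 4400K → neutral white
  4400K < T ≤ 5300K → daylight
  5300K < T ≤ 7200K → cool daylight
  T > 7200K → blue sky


Temperature: 1950K
1950K ≤ 3300K → warm white
Classification: warm white


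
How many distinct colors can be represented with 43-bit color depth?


Colors = 2^bits = 2^43
= 8,796,093,022,208 colors


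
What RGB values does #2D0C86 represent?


2D → 45 (R)
0C → 12 (G)
86 → 134 (B)
= RGB(45, 12, 134)


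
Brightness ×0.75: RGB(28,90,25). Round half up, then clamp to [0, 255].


Multiply each channel by 0.75, round half up, clamp to [0, 255]
R: 28×0.75 = 21
G: 90×0.75 = 67.5 → round → 68
B: 25×0.75 = 18.75 → round → 19
= RGB(21, 68, 19)


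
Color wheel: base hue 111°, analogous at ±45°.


Base hue: 111°
Left analog: (111 - 45) mod 360 = 66°
Right analog: (111 + 45) mod 360 = 156°
Analogous hues = 66° and 156°


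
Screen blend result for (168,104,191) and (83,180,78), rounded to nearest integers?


Screen: C = 255 - (255-A)×(255-B)/255, rounded to nearest integer
R: 255 - (255-168)×(255-83)/255 = 255 - 14964/255 ≈ 255 - 58.682 = 196.318 → 196
G: 255 - (255-104)×(255-180)/255 = 255 - 11325/255 ≈ 255 - 44.412 = 210.588 → 211
B: 255 - (255-191)×(255-78)/255 = 255 - 11328/255 ≈ 255 - 44.424 = 210.576 → 211
= RGB(196, 211, 211)


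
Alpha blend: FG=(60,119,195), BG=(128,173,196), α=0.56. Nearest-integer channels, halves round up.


C = α×F + (1-α)×B, with 1-α = 0.44
R: 0.56×60 + 0.44×128 = 33.60 + 56.32 = 89.92 → 90
G: 0.56×119 + 0.44×173 = 66.64 + 76.12 = 142.76 → 143
B: 0.56×195 + 0.44×196 = 109.20 + 86.24 = 195.44 → 195
= RGB(90, 143, 195)
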